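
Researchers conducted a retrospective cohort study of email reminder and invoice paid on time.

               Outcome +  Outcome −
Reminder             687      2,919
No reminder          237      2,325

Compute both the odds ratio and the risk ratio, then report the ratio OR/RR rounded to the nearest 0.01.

1.12

Cells: a = 687, b = 2919, c = 237, d = 2325.
OR = (687·2325)/(2919·237) = 1597275/691803 = 2.30886
Risk in exposed = 687/3606 = 0.19052; risk in unexposed = 237/2562 = 0.09251; RR = 2.05950
OR/RR = 2.30886 / 2.05950 = 1.12108
The outcome is not rare, so the OR lies further from 1 than the RR.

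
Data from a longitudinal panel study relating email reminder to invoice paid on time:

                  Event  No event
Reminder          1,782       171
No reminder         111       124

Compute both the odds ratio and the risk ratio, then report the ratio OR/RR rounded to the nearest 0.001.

Cells: a = 1782, b = 171, c = 111, d = 124.
OR = (1782·124)/(171·111) = 220968/18981 = 11.64154
Risk in exposed = 1782/1953 = 0.91244; risk in unexposed = 111/235 = 0.47234; RR = 1.93175
OR/RR = 11.64154 / 1.93175 = 6.02643
The outcome is not rare, so the OR lies further from 1 than the RR.

6.026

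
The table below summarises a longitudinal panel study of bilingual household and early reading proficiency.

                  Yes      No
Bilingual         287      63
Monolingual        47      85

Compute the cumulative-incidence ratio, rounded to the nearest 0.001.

Cells: a = 287, b = 63, c = 47, d = 85.
Risk in exposed = 287/350 = 0.82000; risk in unexposed = 47/132 = 0.35606.
RR = 0.82000 / 0.35606 = 2.30298
The risk among the exposed is 2.30 times that among the unexposed.

2.303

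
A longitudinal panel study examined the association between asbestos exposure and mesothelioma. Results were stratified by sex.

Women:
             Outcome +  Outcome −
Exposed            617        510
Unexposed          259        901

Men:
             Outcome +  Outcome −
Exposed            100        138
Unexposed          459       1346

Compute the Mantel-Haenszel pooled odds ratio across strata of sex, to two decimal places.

OR_MH = Σ(aᵢdᵢ/nᵢ) / Σ(bᵢcᵢ/nᵢ), where nᵢ is the stratum total.
Stratum 1 (Women): n = 2287; a·d/n = 617·901/2287 = 243.0770; b·c/n = 510·259/2287 = 57.7569
Stratum 2 (Men): n = 2043; a·d/n = 100·1346/2043 = 65.8835; b·c/n = 138·459/2043 = 31.0044
OR_MH = (243.0770 + 65.8835) / (57.7569 + 31.0044) = 308.9605 / 88.7613 = 3.48080

3.48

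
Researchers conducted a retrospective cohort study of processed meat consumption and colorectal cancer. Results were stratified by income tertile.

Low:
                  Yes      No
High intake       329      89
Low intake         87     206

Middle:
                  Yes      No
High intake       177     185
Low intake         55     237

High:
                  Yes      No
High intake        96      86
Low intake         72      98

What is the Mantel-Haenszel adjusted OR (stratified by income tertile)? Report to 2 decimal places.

OR_MH = Σ(aᵢdᵢ/nᵢ) / Σ(bᵢcᵢ/nᵢ), where nᵢ is the stratum total.
Stratum 1 (Low): n = 711; a·d/n = 329·206/711 = 95.3221; b·c/n = 89·87/711 = 10.8903
Stratum 2 (Middle): n = 654; a·d/n = 177·237/654 = 64.1422; b·c/n = 185·55/654 = 15.5581
Stratum 3 (High): n = 352; a·d/n = 96·98/352 = 26.7273; b·c/n = 86·72/352 = 17.5909
OR_MH = (95.3221 + 64.1422 + 26.7273) / (10.8903 + 15.5581 + 17.5909) = 186.1916 / 44.0393 = 4.22785

4.23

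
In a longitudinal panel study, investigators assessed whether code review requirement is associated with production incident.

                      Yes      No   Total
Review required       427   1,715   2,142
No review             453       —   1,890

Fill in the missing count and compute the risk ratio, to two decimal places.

0.83

The missing cell is in the unexposed row: 1890 − 453 = 1437.
So a = 427, b = 1715, c = 453, d = 1437.
RR = [a/(a+b)] / [c/(c+d)] = (427/2142) / (453/1890) = 0.19935/0.23968 = 0.83171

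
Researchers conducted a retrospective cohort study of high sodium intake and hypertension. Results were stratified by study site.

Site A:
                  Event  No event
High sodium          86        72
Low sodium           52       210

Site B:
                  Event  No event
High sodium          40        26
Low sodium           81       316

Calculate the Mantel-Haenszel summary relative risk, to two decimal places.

2.83

RR_MH = Σ(aᵢ·n₀ᵢ/nᵢ) / Σ(cᵢ·n₁ᵢ/nᵢ), with n₁ᵢ = aᵢ+bᵢ (exposed), n₀ᵢ = cᵢ+dᵢ (unexposed), nᵢ = n₁ᵢ+n₀ᵢ.
Stratum 1 (Site A): n₁ = 158, n₀ = 262, n = 420; a·n₀/n = 86·262/420 = 53.6476; c·n₁/n = 52·158/420 = 19.5619
Stratum 2 (Site B): n₁ = 66, n₀ = 397, n = 463; a·n₀/n = 40·397/463 = 34.2981; c·n₁/n = 81·66/463 = 11.5464
RR_MH = (53.6476 + 34.2981) / (19.5619 + 11.5464) = 87.9457 / 31.1083 = 2.82708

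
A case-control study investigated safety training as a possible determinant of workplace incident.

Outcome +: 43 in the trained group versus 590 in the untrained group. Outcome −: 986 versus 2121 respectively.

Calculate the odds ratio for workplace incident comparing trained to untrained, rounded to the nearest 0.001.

0.157

From the description: a = 43, b = 986, c = 590, d = 2121.
OR = (a·d)/(b·c) = (43 × 2121) / (986 × 590) = 91203 / 581740 = 0.15678
Exposure is associated with lower odds of workplace incident (OR = 0.16 < 1).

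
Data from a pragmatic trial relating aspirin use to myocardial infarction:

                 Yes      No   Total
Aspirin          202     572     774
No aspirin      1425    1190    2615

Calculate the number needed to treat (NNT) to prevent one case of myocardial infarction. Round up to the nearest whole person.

Risk in treated group = 202/774 = 0.26098; risk in control = 1425/2615 = 0.54493.
Absolute risk reduction = 0.54493 − 0.26098 = 0.28395
NNT = 1 / ARR = 1 / 0.28395 = 3.522 → round up → 4

4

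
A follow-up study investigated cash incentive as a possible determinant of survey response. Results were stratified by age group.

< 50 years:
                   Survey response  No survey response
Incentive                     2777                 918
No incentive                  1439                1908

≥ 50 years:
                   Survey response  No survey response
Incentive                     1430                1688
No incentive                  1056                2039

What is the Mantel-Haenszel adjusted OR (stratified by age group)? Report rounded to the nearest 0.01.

2.57

OR_MH = Σ(aᵢdᵢ/nᵢ) / Σ(bᵢcᵢ/nᵢ), where nᵢ is the stratum total.
Stratum 1 (< 50 years): n = 7042; a·d/n = 2777·1908/7042 = 752.4164; b·c/n = 918·1439/7042 = 187.5890
Stratum 2 (≥ 50 years): n = 6213; a·d/n = 1430·2039/6213 = 469.3015; b·c/n = 1688·1056/6213 = 286.9029
OR_MH = (752.4164 + 469.3015) / (187.5890 + 286.9029) = 1221.7178 / 474.4920 = 2.57479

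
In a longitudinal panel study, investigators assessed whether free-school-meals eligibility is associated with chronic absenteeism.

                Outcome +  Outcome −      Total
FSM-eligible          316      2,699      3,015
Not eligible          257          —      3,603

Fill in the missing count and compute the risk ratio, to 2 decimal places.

The missing cell is in the unexposed row: 3603 − 257 = 3346.
So a = 316, b = 2699, c = 257, d = 3346.
RR = [a/(a+b)] / [c/(c+d)] = (316/3015) / (257/3603) = 0.10481/0.07133 = 1.46937

1.47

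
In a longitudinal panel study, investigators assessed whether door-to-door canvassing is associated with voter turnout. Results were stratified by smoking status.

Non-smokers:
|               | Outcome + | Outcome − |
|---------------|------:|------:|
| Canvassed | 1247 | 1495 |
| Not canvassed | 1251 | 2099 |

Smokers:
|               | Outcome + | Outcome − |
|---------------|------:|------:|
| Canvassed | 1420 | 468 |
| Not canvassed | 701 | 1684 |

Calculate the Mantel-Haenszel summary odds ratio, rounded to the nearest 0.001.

OR_MH = Σ(aᵢdᵢ/nᵢ) / Σ(bᵢcᵢ/nᵢ), where nᵢ is the stratum total.
Stratum 1 (Non-smokers): n = 6092; a·d/n = 1247·2099/6092 = 429.6541; b·c/n = 1495·1251/6092 = 307.0002
Stratum 2 (Smokers): n = 4273; a·d/n = 1420·1684/4273 = 559.6256; b·c/n = 468·701/4273 = 76.7770
OR_MH = (429.6541 + 559.6256) / (307.0002 + 76.7770) = 989.2797 / 383.7771 = 2.57775

2.578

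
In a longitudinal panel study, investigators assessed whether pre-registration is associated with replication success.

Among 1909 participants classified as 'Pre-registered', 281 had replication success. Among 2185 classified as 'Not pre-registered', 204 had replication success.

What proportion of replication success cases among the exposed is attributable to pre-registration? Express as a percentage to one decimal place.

36.6

From the description: a = 281, b = 1628, c = 204, d = 1981.
Risk in exposed = 281/1909 = 0.14720; risk in unexposed = 204/2185 = 0.09336.
RR = 0.14720/0.09336 = 1.57660
AR% = (RR − 1)/RR × 100 = (1.57660 − 1)/1.57660 × 100 = 36.5724%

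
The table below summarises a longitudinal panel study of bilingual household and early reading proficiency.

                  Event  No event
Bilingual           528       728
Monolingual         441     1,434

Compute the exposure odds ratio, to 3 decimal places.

Cells: a = 528, b = 728, c = 441, d = 1434.
OR = (a·d)/(b·c) = (528 × 1434) / (728 × 441) = 757152 / 321048 = 2.35838
The odds of early reading proficiency are about 2.36 times as high in the bilingual group.

2.358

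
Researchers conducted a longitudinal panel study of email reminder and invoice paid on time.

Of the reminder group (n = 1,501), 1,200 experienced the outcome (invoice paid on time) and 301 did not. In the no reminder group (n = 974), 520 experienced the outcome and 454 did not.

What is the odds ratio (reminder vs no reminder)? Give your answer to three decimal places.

3.481

From the description: a = 1200, b = 301, c = 520, d = 454.
OR = (a·d)/(b·c) = (1200 × 454) / (301 × 520) = 544800 / 156520 = 3.48071
The odds of invoice paid on time are about 3.48 times as high in the reminder group.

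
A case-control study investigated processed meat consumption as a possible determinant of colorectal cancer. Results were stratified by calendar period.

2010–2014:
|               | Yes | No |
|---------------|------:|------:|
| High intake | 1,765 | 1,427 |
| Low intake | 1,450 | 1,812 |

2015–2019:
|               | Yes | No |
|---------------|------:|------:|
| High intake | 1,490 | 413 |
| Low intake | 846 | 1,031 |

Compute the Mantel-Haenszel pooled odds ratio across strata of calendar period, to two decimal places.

OR_MH = Σ(aᵢdᵢ/nᵢ) / Σ(bᵢcᵢ/nᵢ), where nᵢ is the stratum total.
Stratum 1 (2010–2014): n = 6454; a·d/n = 1765·1812/6454 = 495.5346; b·c/n = 1427·1450/6454 = 320.5996
Stratum 2 (2015–2019): n = 3780; a·d/n = 1490·1031/3780 = 406.3995; b·c/n = 413·846/3780 = 92.4333
OR_MH = (495.5346 + 406.3995) / (320.5996 + 92.4333) = 901.9340 / 413.0330 = 2.18369

2.18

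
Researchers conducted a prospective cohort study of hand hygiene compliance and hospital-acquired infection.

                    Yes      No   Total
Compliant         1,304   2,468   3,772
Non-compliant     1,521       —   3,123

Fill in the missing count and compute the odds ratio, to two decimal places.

0.56

The missing cell is in the unexposed row: 3123 − 1521 = 1602.
So a = 1304, b = 2468, c = 1521, d = 1602.
OR = (a·d)/(b·c) = (1304 × 1602) / (2468 × 1521) = 2089008 / 3753828 = 0.55650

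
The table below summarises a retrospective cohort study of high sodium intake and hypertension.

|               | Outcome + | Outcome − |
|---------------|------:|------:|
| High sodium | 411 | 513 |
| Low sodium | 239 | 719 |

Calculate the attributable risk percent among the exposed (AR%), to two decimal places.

Cells: a = 411, b = 513, c = 239, d = 719.
Risk in exposed = 411/924 = 0.44481; risk in unexposed = 239/958 = 0.24948.
RR = 0.44481/0.24948 = 1.78294
AR% = (RR − 1)/RR × 100 = (1.78294 − 1)/1.78294 × 100 = 43.9130%

43.91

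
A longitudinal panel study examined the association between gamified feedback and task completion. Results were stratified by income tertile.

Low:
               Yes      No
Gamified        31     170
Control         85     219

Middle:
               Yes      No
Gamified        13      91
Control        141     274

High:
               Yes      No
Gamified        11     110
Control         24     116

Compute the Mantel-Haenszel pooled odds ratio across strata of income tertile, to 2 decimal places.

OR_MH = Σ(aᵢdᵢ/nᵢ) / Σ(bᵢcᵢ/nᵢ), where nᵢ is the stratum total.
Stratum 1 (Low): n = 505; a·d/n = 31·219/505 = 13.4436; b·c/n = 170·85/505 = 28.6139
Stratum 2 (Middle): n = 519; a·d/n = 13·274/519 = 6.8632; b·c/n = 91·141/519 = 24.7225
Stratum 3 (High): n = 261; a·d/n = 11·116/261 = 4.8889; b·c/n = 110·24/261 = 10.1149
OR_MH = (13.4436 + 6.8632 + 4.8889) / (28.6139 + 24.7225 + 10.1149) = 25.1957 / 63.4513 = 0.39709

0.40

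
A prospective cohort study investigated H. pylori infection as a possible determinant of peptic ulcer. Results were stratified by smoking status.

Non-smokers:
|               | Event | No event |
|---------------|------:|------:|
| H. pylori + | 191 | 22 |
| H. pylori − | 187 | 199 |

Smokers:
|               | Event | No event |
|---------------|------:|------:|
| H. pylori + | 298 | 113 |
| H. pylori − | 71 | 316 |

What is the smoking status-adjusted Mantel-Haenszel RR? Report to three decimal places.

2.596

RR_MH = Σ(aᵢ·n₀ᵢ/nᵢ) / Σ(cᵢ·n₁ᵢ/nᵢ), with n₁ᵢ = aᵢ+bᵢ (exposed), n₀ᵢ = cᵢ+dᵢ (unexposed), nᵢ = n₁ᵢ+n₀ᵢ.
Stratum 1 (Non-smokers): n₁ = 213, n₀ = 386, n = 599; a·n₀/n = 191·386/599 = 123.0818; c·n₁/n = 187·213/599 = 66.4958
Stratum 2 (Smokers): n₁ = 411, n₀ = 387, n = 798; a·n₀/n = 298·387/798 = 144.5188; c·n₁/n = 71·411/798 = 36.5677
RR_MH = (123.0818 + 144.5188) / (66.4958 + 36.5677) = 267.6006 / 103.0635 = 2.59646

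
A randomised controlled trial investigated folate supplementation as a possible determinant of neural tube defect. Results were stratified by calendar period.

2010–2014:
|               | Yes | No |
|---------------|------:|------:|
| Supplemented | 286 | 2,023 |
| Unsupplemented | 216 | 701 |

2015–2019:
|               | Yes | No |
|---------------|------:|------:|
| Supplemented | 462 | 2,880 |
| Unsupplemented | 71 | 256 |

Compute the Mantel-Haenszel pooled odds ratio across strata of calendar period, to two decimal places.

OR_MH = Σ(aᵢdᵢ/nᵢ) / Σ(bᵢcᵢ/nᵢ), where nᵢ is the stratum total.
Stratum 1 (2010–2014): n = 3226; a·d/n = 286·701/3226 = 62.1469; b·c/n = 2023·216/3226 = 135.4520
Stratum 2 (2015–2019): n = 3669; a·d/n = 462·256/3669 = 32.2355; b·c/n = 2880·71/3669 = 55.7318
OR_MH = (62.1469 + 32.2355) / (135.4520 + 55.7318) = 94.3824 / 191.1838 = 0.49367

0.49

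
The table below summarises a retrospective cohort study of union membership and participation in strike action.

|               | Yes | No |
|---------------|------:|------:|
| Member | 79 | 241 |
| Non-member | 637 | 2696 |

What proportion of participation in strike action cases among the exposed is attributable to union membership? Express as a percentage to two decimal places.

22.58

Cells: a = 79, b = 241, c = 637, d = 2696.
Risk in exposed = 79/320 = 0.24688; risk in unexposed = 637/3333 = 0.19112.
RR = 0.24688/0.19112 = 1.29173
AR% = (RR − 1)/RR × 100 = (1.29173 − 1)/1.29173 × 100 = 22.5847%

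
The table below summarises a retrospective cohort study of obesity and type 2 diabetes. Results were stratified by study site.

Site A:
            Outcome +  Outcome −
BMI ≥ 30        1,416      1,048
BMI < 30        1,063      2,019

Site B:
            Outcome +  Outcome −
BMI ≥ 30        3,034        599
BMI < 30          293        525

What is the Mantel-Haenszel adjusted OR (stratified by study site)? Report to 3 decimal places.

OR_MH = Σ(aᵢdᵢ/nᵢ) / Σ(bᵢcᵢ/nᵢ), where nᵢ is the stratum total.
Stratum 1 (Site A): n = 5546; a·d/n = 1416·2019/5546 = 515.4894; b·c/n = 1048·1063/5546 = 200.8698
Stratum 2 (Site B): n = 4451; a·d/n = 3034·525/4451 = 357.8634; b·c/n = 599·293/4451 = 39.4309
OR_MH = (515.4894 + 357.8634) / (200.8698 + 39.4309) = 873.3528 / 240.3007 = 3.63442

3.634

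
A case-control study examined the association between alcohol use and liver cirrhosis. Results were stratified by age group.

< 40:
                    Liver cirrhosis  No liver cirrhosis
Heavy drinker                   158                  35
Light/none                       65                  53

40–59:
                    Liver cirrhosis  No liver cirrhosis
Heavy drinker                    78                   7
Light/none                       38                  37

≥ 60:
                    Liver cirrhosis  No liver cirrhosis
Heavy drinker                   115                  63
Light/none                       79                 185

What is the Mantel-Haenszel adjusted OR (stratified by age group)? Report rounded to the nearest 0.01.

OR_MH = Σ(aᵢdᵢ/nᵢ) / Σ(bᵢcᵢ/nᵢ), where nᵢ is the stratum total.
Stratum 1 (< 40): n = 311; a·d/n = 158·53/311 = 26.9260; b·c/n = 35·65/311 = 7.3151
Stratum 2 (40–59): n = 160; a·d/n = 78·37/160 = 18.0375; b·c/n = 7·38/160 = 1.6625
Stratum 3 (≥ 60): n = 442; a·d/n = 115·185/442 = 48.1335; b·c/n = 63·79/442 = 11.2602
OR_MH = (26.9260 + 18.0375 + 48.1335) / (7.3151 + 1.6625 + 11.2602) = 93.0970 / 20.2378 = 4.60016

4.60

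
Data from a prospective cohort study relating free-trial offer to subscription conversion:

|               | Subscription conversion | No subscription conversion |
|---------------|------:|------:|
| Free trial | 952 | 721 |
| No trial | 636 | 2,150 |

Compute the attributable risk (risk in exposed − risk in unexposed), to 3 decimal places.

Cells: a = 952, b = 721, c = 636, d = 2150.
Risk in exposed = 952/1673 = 0.569038; risk in unexposed = 636/2786 = 0.228284.
Risk difference = 0.569038 − 0.228284 = 0.340753

0.341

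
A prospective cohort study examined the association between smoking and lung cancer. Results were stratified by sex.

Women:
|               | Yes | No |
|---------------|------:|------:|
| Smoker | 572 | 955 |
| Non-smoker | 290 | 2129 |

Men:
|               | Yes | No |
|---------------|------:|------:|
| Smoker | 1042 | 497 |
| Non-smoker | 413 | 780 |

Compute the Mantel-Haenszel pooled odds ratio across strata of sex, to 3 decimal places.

OR_MH = Σ(aᵢdᵢ/nᵢ) / Σ(bᵢcᵢ/nᵢ), where nᵢ is the stratum total.
Stratum 1 (Women): n = 3946; a·d/n = 572·2129/3946 = 308.6133; b·c/n = 955·290/3946 = 70.1850
Stratum 2 (Men): n = 2732; a·d/n = 1042·780/2732 = 297.4963; b·c/n = 497·413/2732 = 75.1321
OR_MH = (308.6133 + 297.4963) / (70.1850 + 75.1321) = 606.1096 / 145.3171 = 4.17094

4.171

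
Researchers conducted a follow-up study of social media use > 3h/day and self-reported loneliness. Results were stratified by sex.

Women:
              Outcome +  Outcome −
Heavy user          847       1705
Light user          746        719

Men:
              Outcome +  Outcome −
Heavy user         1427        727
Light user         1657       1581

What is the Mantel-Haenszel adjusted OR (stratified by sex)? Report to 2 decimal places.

1.06

OR_MH = Σ(aᵢdᵢ/nᵢ) / Σ(bᵢcᵢ/nᵢ), where nᵢ is the stratum total.
Stratum 1 (Women): n = 4017; a·d/n = 847·719/4017 = 151.6039; b·c/n = 1705·746/4017 = 316.6368
Stratum 2 (Men): n = 5392; a·d/n = 1427·1581/5392 = 418.4138; b·c/n = 727·1657/5392 = 223.4123
OR_MH = (151.6039 + 418.4138) / (316.6368 + 223.4123) = 570.0177 / 540.0491 = 1.05549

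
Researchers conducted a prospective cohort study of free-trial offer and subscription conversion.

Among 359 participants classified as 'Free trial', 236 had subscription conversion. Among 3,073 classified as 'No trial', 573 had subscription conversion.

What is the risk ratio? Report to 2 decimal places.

3.53

From the description: a = 236, b = 123, c = 573, d = 2500.
Risk in exposed = 236/359 = 0.65738; risk in unexposed = 573/3073 = 0.18646.
RR = 0.65738 / 0.18646 = 3.52554
The risk among the exposed is 3.53 times that among the unexposed.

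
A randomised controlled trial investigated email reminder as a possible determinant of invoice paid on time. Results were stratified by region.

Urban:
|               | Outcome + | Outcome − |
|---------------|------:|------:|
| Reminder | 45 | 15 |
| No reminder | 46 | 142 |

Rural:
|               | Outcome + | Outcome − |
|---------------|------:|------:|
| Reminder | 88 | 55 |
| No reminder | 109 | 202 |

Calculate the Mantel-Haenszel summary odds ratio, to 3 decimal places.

OR_MH = Σ(aᵢdᵢ/nᵢ) / Σ(bᵢcᵢ/nᵢ), where nᵢ is the stratum total.
Stratum 1 (Urban): n = 248; a·d/n = 45·142/248 = 25.7661; b·c/n = 15·46/248 = 2.7823
Stratum 2 (Rural): n = 454; a·d/n = 88·202/454 = 39.1542; b·c/n = 55·109/454 = 13.2048
OR_MH = (25.7661 + 39.1542) / (2.7823 + 13.2048) = 64.9203 / 15.9871 = 4.06079

4.061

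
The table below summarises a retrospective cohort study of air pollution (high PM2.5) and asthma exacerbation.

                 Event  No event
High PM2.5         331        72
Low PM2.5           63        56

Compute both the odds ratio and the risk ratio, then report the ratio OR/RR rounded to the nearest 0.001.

Cells: a = 331, b = 72, c = 63, d = 56.
OR = (331·56)/(72·63) = 18536/4536 = 4.08642
Risk in exposed = 331/403 = 0.82134; risk in unexposed = 63/119 = 0.52941; RR = 1.55142
OR/RR = 4.08642 / 1.55142 = 2.63399
The outcome is not rare, so the OR lies further from 1 than the RR.

2.634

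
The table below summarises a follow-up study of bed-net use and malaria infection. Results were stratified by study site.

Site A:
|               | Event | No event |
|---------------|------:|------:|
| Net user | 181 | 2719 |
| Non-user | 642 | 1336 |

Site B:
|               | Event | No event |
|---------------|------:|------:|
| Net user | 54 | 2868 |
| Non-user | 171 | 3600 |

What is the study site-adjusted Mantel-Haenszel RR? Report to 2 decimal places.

0.23

RR_MH = Σ(aᵢ·n₀ᵢ/nᵢ) / Σ(cᵢ·n₁ᵢ/nᵢ), with n₁ᵢ = aᵢ+bᵢ (exposed), n₀ᵢ = cᵢ+dᵢ (unexposed), nᵢ = n₁ᵢ+n₀ᵢ.
Stratum 1 (Site A): n₁ = 2900, n₀ = 1978, n = 4878; a·n₀/n = 181·1978/4878 = 73.3944; c·n₁/n = 642·2900/4878 = 381.6728
Stratum 2 (Site B): n₁ = 2922, n₀ = 3771, n = 6693; a·n₀/n = 54·3771/6693 = 30.4249; c·n₁/n = 171·2922/6693 = 74.6544
RR_MH = (73.3944 + 30.4249) / (381.6728 + 74.6544) = 103.8193 / 456.3272 = 0.22751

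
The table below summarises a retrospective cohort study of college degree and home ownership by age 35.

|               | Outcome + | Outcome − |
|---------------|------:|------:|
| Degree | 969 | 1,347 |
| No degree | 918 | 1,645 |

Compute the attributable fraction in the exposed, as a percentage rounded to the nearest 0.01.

Cells: a = 969, b = 1347, c = 918, d = 1645.
Risk in exposed = 969/2316 = 0.41839; risk in unexposed = 918/2563 = 0.35817.
RR = 0.41839/0.35817 = 1.16813
AR% = (RR − 1)/RR × 100 = (1.16813 − 1)/1.16813 × 100 = 14.3931%

14.39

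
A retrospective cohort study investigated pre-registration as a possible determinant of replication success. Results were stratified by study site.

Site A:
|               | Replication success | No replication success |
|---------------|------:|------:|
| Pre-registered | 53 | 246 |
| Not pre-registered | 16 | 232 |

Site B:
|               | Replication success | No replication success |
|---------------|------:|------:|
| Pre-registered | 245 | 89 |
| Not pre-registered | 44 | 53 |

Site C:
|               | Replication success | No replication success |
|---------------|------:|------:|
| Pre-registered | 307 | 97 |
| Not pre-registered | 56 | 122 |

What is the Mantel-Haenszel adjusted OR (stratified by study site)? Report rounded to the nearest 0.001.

4.566

OR_MH = Σ(aᵢdᵢ/nᵢ) / Σ(bᵢcᵢ/nᵢ), where nᵢ is the stratum total.
Stratum 1 (Site A): n = 547; a·d/n = 53·232/547 = 22.4790; b·c/n = 246·16/547 = 7.1956
Stratum 2 (Site B): n = 431; a·d/n = 245·53/431 = 30.1276; b·c/n = 89·44/431 = 9.0858
Stratum 3 (Site C): n = 582; a·d/n = 307·122/582 = 64.3540; b·c/n = 97·56/582 = 9.3333
OR_MH = (22.4790 + 30.1276 + 64.3540) / (7.1956 + 9.0858 + 9.3333) = 116.9605 / 25.6148 = 4.56613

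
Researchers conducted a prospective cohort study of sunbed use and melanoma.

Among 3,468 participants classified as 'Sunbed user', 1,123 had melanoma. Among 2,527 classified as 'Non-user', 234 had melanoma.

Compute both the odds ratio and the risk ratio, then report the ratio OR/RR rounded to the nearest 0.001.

From the description: a = 1123, b = 2345, c = 234, d = 2293.
OR = (1123·2293)/(2345·234) = 2575039/548730 = 4.69273
Risk in exposed = 1123/3468 = 0.32382; risk in unexposed = 234/2527 = 0.09260; RR = 3.49696
OR/RR = 4.69273 / 3.49696 = 1.34195
The outcome is not rare, so the OR lies further from 1 than the RR.

1.342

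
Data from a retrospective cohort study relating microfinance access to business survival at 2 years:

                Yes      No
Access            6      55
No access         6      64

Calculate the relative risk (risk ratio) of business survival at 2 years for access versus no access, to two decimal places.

Cells: a = 6, b = 55, c = 6, d = 64.
Risk in exposed = 6/61 = 0.09836; risk in unexposed = 6/70 = 0.08571.
RR = 0.09836 / 0.08571 = 1.14754
The risk among the exposed is 1.15 times that among the unexposed.

1.15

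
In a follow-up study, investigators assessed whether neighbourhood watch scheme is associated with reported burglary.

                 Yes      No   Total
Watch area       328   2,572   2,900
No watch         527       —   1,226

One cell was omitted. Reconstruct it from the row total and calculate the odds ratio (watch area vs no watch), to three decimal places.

0.169

The missing cell is in the unexposed row: 1226 − 527 = 699.
So a = 328, b = 2572, c = 527, d = 699.
OR = (a·d)/(b·c) = (328 × 699) / (2572 × 527) = 229272 / 1355444 = 0.16915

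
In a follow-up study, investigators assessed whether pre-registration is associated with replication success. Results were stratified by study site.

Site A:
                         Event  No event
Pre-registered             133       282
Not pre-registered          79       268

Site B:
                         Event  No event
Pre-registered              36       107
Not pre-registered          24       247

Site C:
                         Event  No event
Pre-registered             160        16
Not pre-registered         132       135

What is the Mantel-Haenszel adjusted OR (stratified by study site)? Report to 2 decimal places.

2.91

OR_MH = Σ(aᵢdᵢ/nᵢ) / Σ(bᵢcᵢ/nᵢ), where nᵢ is the stratum total.
Stratum 1 (Site A): n = 762; a·d/n = 133·268/762 = 46.7769; b·c/n = 282·79/762 = 29.2362
Stratum 2 (Site B): n = 414; a·d/n = 36·247/414 = 21.4783; b·c/n = 107·24/414 = 6.2029
Stratum 3 (Site C): n = 443; a·d/n = 160·135/443 = 48.7585; b·c/n = 16·132/443 = 4.7675
OR_MH = (46.7769 + 21.4783 + 48.7585) / (29.2362 + 6.2029 + 4.7675) = 117.0136 / 40.2066 = 2.91031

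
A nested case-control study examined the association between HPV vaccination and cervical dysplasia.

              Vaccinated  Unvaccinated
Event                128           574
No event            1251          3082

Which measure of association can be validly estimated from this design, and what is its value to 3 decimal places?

0.549

Reading the table with exposure as columns: a = 128 (Vaccinated, case), b = 1251 (Vaccinated, non-case), c = 574 (Unvaccinated, case), d = 3082.
This is a nested case-control study: participants were sampled on outcome status, so risks in the source population cannot be estimated directly — relative risk is not valid here. The odds ratio is the appropriate measure.
OR = (a·d)/(b·c) = (128 × 3082) / (1251 × 574) = 394496 / 718074 = 0.54938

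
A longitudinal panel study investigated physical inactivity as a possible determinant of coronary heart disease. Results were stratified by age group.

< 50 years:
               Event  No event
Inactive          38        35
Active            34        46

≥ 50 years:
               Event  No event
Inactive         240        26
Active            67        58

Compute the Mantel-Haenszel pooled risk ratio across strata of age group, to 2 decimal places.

1.56

RR_MH = Σ(aᵢ·n₀ᵢ/nᵢ) / Σ(cᵢ·n₁ᵢ/nᵢ), with n₁ᵢ = aᵢ+bᵢ (exposed), n₀ᵢ = cᵢ+dᵢ (unexposed), nᵢ = n₁ᵢ+n₀ᵢ.
Stratum 1 (< 50 years): n₁ = 73, n₀ = 80, n = 153; a·n₀/n = 38·80/153 = 19.8693; c·n₁/n = 34·73/153 = 16.2222
Stratum 2 (≥ 50 years): n₁ = 266, n₀ = 125, n = 391; a·n₀/n = 240·125/391 = 76.7263; c·n₁/n = 67·266/391 = 45.5806
RR_MH = (19.8693 + 76.7263) / (16.2222 + 45.5806) = 96.5956 / 61.8028 = 1.56297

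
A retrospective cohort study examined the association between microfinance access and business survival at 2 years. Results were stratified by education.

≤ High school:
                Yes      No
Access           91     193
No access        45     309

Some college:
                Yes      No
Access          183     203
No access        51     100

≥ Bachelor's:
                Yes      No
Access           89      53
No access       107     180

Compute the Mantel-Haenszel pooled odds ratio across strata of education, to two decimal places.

OR_MH = Σ(aᵢdᵢ/nᵢ) / Σ(bᵢcᵢ/nᵢ), where nᵢ is the stratum total.
Stratum 1 (≤ High school): n = 638; a·d/n = 91·309/638 = 44.0737; b·c/n = 193·45/638 = 13.6129
Stratum 2 (Some college): n = 537; a·d/n = 183·100/537 = 34.0782; b·c/n = 203·51/537 = 19.2793
Stratum 3 (≥ Bachelor's): n = 429; a·d/n = 89·180/429 = 37.3427; b·c/n = 53·107/429 = 13.2191
OR_MH = (44.0737 + 34.0782 + 37.3427) / (13.6129 + 19.2793 + 13.2191) = 115.4945 / 46.1113 = 2.50469

2.50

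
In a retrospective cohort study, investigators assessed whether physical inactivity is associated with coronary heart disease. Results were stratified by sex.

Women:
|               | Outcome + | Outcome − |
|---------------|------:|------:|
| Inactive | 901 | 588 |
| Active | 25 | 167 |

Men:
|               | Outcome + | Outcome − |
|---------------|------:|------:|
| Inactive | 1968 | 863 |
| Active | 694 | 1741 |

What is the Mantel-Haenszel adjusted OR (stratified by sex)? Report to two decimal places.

6.04

OR_MH = Σ(aᵢdᵢ/nᵢ) / Σ(bᵢcᵢ/nᵢ), where nᵢ is the stratum total.
Stratum 1 (Women): n = 1681; a·d/n = 901·167/1681 = 89.5104; b·c/n = 588·25/1681 = 8.7448
Stratum 2 (Men): n = 5266; a·d/n = 1968·1741/5266 = 650.6434; b·c/n = 863·694/5266 = 113.7338
OR_MH = (89.5104 + 650.6434) / (8.7448 + 113.7338) = 740.1538 / 122.4786 = 6.04313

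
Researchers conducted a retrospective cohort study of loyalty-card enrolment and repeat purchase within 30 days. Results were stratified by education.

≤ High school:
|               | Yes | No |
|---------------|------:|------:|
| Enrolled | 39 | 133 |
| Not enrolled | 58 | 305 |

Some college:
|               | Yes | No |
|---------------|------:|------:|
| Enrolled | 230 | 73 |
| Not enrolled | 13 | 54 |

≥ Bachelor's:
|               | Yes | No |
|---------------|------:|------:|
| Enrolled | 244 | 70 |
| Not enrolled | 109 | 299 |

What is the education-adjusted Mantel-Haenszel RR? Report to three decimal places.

2.686

RR_MH = Σ(aᵢ·n₀ᵢ/nᵢ) / Σ(cᵢ·n₁ᵢ/nᵢ), with n₁ᵢ = aᵢ+bᵢ (exposed), n₀ᵢ = cᵢ+dᵢ (unexposed), nᵢ = n₁ᵢ+n₀ᵢ.
Stratum 1 (≤ High school): n₁ = 172, n₀ = 363, n = 535; a·n₀/n = 39·363/535 = 26.4617; c·n₁/n = 58·172/535 = 18.6467
Stratum 2 (Some college): n₁ = 303, n₀ = 67, n = 370; a·n₀/n = 230·67/370 = 41.6486; c·n₁/n = 13·303/370 = 10.6459
Stratum 3 (≥ Bachelor's): n₁ = 314, n₀ = 408, n = 722; a·n₀/n = 244·408/722 = 137.8837; c·n₁/n = 109·314/722 = 47.4044
RR_MH = (26.4617 + 41.6486 + 137.8837) / (18.6467 + 10.6459 + 47.4044) = 205.9940 / 76.6971 = 2.68581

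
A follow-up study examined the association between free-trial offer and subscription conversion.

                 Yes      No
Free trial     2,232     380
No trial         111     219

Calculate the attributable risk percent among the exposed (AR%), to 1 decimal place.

Cells: a = 2232, b = 380, c = 111, d = 219.
Risk in exposed = 2232/2612 = 0.85452; risk in unexposed = 111/330 = 0.33636.
RR = 0.85452/0.33636 = 2.54046
AR% = (RR − 1)/RR × 100 = (2.54046 − 1)/2.54046 × 100 = 60.6370%

60.6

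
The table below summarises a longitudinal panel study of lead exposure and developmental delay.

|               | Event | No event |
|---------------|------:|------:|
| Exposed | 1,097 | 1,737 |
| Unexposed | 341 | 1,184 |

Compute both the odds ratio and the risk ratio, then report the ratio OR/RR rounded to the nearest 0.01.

1.27

Cells: a = 1097, b = 1737, c = 341, d = 1184.
OR = (1097·1184)/(1737·341) = 1298848/592317 = 2.19283
Risk in exposed = 1097/2834 = 0.38709; risk in unexposed = 341/1525 = 0.22361; RR = 1.73110
OR/RR = 2.19283 / 1.73110 = 1.26672
The outcome is not rare, so the OR lies further from 1 than the RR.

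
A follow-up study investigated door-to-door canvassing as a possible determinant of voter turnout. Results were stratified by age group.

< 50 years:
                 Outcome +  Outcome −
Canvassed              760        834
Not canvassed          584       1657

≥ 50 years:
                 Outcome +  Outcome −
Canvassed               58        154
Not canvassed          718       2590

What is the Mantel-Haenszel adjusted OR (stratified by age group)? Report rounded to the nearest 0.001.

OR_MH = Σ(aᵢdᵢ/nᵢ) / Σ(bᵢcᵢ/nᵢ), where nᵢ is the stratum total.
Stratum 1 (< 50 years): n = 3835; a·d/n = 760·1657/3835 = 328.3755; b·c/n = 834·584/3835 = 127.0029
Stratum 2 (≥ 50 years): n = 3520; a·d/n = 58·2590/3520 = 42.6761; b·c/n = 154·718/3520 = 31.4125
OR_MH = (328.3755 + 42.6761) / (127.0029 + 31.4125) = 371.0516 / 158.4154 = 2.34227

2.342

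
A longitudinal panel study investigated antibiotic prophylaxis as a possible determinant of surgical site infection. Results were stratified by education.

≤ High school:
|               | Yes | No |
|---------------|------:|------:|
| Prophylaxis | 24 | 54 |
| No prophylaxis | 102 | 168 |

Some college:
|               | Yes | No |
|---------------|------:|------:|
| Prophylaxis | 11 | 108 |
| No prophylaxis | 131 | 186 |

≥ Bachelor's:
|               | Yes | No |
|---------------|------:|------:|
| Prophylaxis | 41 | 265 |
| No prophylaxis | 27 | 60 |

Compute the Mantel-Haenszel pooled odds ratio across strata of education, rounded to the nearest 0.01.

OR_MH = Σ(aᵢdᵢ/nᵢ) / Σ(bᵢcᵢ/nᵢ), where nᵢ is the stratum total.
Stratum 1 (≤ High school): n = 348; a·d/n = 24·168/348 = 11.5862; b·c/n = 54·102/348 = 15.8276
Stratum 2 (Some college): n = 436; a·d/n = 11·186/436 = 4.6927; b·c/n = 108·131/436 = 32.4495
Stratum 3 (≥ Bachelor's): n = 393; a·d/n = 41·60/393 = 6.2595; b·c/n = 265·27/393 = 18.2061
OR_MH = (11.5862 + 4.6927 + 6.2595) / (15.8276 + 32.4495 + 18.2061) = 22.5384 / 66.4832 = 0.33901

0.34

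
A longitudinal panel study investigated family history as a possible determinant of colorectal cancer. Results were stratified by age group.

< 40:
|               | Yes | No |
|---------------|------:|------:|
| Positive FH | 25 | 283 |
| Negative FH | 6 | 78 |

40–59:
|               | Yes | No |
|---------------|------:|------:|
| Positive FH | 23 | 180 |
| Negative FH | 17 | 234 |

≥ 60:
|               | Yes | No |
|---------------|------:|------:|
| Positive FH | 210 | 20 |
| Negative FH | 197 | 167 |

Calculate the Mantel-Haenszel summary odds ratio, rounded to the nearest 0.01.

4.29

OR_MH = Σ(aᵢdᵢ/nᵢ) / Σ(bᵢcᵢ/nᵢ), where nᵢ is the stratum total.
Stratum 1 (< 40): n = 392; a·d/n = 25·78/392 = 4.9745; b·c/n = 283·6/392 = 4.3316
Stratum 2 (40–59): n = 454; a·d/n = 23·234/454 = 11.8546; b·c/n = 180·17/454 = 6.7401
Stratum 3 (≥ 60): n = 594; a·d/n = 210·167/594 = 59.0404; b·c/n = 20·197/594 = 6.6330
OR_MH = (4.9745 + 11.8546 + 59.0404) / (4.3316 + 6.7401 + 6.6330) = 75.8695 / 17.7047 = 4.28527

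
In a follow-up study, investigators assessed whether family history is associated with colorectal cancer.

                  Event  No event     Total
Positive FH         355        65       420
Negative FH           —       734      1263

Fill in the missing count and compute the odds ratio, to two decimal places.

7.58

The missing cell is in the unexposed row: 1263 − 734 = 529.
So a = 355, b = 65, c = 529, d = 734.
OR = (a·d)/(b·c) = (355 × 734) / (65 × 529) = 260570 / 34385 = 7.57801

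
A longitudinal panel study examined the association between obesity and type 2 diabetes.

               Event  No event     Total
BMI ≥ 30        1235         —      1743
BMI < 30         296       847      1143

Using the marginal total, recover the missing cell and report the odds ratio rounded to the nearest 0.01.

The missing cell is in the exposed row: 1743 − 1235 = 508.
So a = 1235, b = 508, c = 296, d = 847.
OR = (a·d)/(b·c) = (1235 × 847) / (508 × 296) = 1046045 / 150368 = 6.95657

6.96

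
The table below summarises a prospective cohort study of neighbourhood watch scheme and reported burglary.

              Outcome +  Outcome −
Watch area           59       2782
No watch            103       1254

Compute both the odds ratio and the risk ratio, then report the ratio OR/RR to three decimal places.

Cells: a = 59, b = 2782, c = 103, d = 1254.
OR = (59·1254)/(2782·103) = 73986/286546 = 0.25820
Risk in exposed = 59/2841 = 0.02077; risk in unexposed = 103/1357 = 0.07590; RR = 0.27360
OR/RR = 0.25820 / 0.27360 = 0.94370
The outcome is rare in both groups, so OR ≈ RR (ratio near 1).

0.944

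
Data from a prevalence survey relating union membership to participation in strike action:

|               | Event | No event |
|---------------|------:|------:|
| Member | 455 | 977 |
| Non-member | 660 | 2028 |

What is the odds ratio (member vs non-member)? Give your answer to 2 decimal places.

Cells: a = 455, b = 977, c = 660, d = 2028.
OR = (a·d)/(b·c) = (455 × 2028) / (977 × 660) = 922740 / 644820 = 1.43100
The odds of participation in strike action are about 1.43 times as high in the member group.

1.43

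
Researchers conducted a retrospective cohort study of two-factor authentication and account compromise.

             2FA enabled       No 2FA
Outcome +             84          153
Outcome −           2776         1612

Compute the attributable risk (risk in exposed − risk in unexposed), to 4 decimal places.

-0.0573

Reading the table with exposure as columns: a = 84 (2FA enabled, case), b = 2776 (2FA enabled, non-case), c = 153 (No 2FA, case), d = 1612.
Risk in exposed = 84/2860 = 0.029371; risk in unexposed = 153/1765 = 0.086686.
Risk difference = 0.029371 − 0.086686 = -0.057315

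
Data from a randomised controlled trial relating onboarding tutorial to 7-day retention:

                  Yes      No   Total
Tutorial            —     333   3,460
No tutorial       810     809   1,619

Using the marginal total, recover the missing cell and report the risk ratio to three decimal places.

The missing cell is in the exposed row: 3460 − 333 = 3127.
So a = 3127, b = 333, c = 810, d = 809.
RR = [a/(a+b)] / [c/(c+d)] = (3127/3460) / (810/1619) = 0.90376/0.50031 = 1.80640

1.806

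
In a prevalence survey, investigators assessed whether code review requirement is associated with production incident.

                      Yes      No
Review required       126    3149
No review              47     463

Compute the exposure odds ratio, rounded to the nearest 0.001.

0.394

Cells: a = 126, b = 3149, c = 47, d = 463.
OR = (a·d)/(b·c) = (126 × 463) / (3149 × 47) = 58338 / 148003 = 0.39417
Exposure is associated with lower odds of production incident (OR = 0.39 < 1).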